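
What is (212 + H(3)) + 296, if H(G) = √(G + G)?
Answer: 508 + √6 ≈ 510.45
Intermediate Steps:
H(G) = √2*√G (H(G) = √(2*G) = √2*√G)
(212 + H(3)) + 296 = (212 + √2*√3) + 296 = (212 + √6) + 296 = 508 + √6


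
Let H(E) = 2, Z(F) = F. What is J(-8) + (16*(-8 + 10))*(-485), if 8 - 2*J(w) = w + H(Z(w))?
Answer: -15513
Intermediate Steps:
J(w) = 3 - w/2 (J(w) = 4 - (w + 2)/2 = 4 - (2 + w)/2 = 4 + (-1 - w/2) = 3 - w/2)
J(-8) + (16*(-8 + 10))*(-485) = (3 - ½*(-8)) + (16*(-8 + 10))*(-485) = (3 + 4) + (16*2)*(-485) = 7 + 32*(-485) = 7 - 15520 = -15513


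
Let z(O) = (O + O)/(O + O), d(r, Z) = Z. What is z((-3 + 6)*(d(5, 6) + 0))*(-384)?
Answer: -384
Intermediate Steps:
z(O) = 1 (z(O) = (2*O)/((2*O)) = (2*O)*(1/(2*O)) = 1)
z((-3 + 6)*(d(5, 6) + 0))*(-384) = 1*(-384) = -384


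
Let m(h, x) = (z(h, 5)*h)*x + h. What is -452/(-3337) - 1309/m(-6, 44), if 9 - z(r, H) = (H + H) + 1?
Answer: -4132189/1741914 ≈ -2.3722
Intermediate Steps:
z(r, H) = 8 - 2*H (z(r, H) = 9 - ((H + H) + 1) = 9 - (2*H + 1) = 9 - (1 + 2*H) = 9 + (-1 - 2*H) = 8 - 2*H)
m(h, x) = h - 2*h*x (m(h, x) = ((8 - 2*5)*h)*x + h = ((8 - 10)*h)*x + h = (-2*h)*x + h = -2*h*x + h = h - 2*h*x)
-452/(-3337) - 1309/m(-6, 44) = -452/(-3337) - 1309*(-1/(6*(1 - 2*44))) = -452*(-1/3337) - 1309*(-1/(6*(1 - 88))) = 452/3337 - 1309/((-6*(-87))) = 452/3337 - 1309/522 = -4132189/1741914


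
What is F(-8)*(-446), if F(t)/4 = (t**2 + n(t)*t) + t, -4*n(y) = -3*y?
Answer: -185536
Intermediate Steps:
n(y) = 3*y/4 (n(y) = -(-3)*y/4 = 3*y/4)
F(t) = 4*t + 7*t**2 (F(t) = 4*((t**2 + (3*t/4)*t) + t) = 4*((t**2 + 3*t**2/4) + t) = 4*(7*t**2/4 + t) = 4*(t + 7*t**2/4) = 4*t + 7*t**2)
F(-8)*(-446) = -8*(4 + 7*(-8))*(-446) = -8*(4 - 56)*(-446) = -8*(-52)*(-446) = 416*(-446) = -185536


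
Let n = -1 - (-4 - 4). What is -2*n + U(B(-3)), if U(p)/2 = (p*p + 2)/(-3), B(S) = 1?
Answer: -16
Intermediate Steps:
U(p) = -4/3 - 2*p²/3 (U(p) = 2*((p*p + 2)/(-3)) = 2*((p² + 2)*(-⅓)) = 2*((2 + p²)*(-⅓)) = 2*(-⅔ - p²/3) = -4/3 - 2*p²/3)
n = 7 (n = -1 - 1*(-8) = -1 + 8 = 7)
-2*n + U(B(-3)) = -2*7 + (-4/3 - ⅔*1²) = -14 + (-4/3 - ⅔*1) = -14 + (-4/3 - ⅔) = -14 - 2 = -16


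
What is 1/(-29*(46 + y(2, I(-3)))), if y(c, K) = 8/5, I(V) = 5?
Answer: -5/6902 ≈ -0.00072443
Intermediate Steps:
y(c, K) = 8/5 (y(c, K) = 8*(⅕) = 8/5)
1/(-29*(46 + y(2, I(-3)))) = 1/(-29*(46 + 8/5)) = 1/(-29*238/5) = 1/(-6902/5) = -5/6902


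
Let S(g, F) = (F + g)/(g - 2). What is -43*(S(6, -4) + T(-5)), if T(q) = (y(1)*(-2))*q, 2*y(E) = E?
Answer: -473/2 ≈ -236.50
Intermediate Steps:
S(g, F) = (F + g)/(-2 + g)
y(E) = E/2
T(q) = -q (T(q) = (((½)*1)*(-2))*q = ((½)*(-2))*q = -q)
-43*(S(6, -4) + T(-5)) = -43*((-4 + 6)/(-2 + 6) - 1*(-5)) = -43*(2/4 + 5) = -43*((¼)*2 + 5) = -43*(½ + 5) = -43*11/2 = -473/2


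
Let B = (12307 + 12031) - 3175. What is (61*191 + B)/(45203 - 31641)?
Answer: 16407/6781 ≈ 2.4196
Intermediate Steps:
B = 21163 (B = 24338 - 3175 = 21163)
(61*191 + B)/(45203 - 31641) = (61*191 + 21163)/(45203 - 31641) = (11651 + 21163)/13562 = 32814*(1/13562) = 16407/6781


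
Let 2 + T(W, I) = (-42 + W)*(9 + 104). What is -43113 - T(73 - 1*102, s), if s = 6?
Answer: -35088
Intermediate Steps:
T(W, I) = -4748 + 113*W (T(W, I) = -2 + (-42 + W)*(9 + 104) = -2 + (-42 + W)*113 = -2 + (-4746 + 113*W) = -4748 + 113*W)
-43113 - T(73 - 1*102, s) = -43113 - (-4748 + 113*(73 - 1*102)) = -43113 - (-4748 + 113*(73 - 102)) = -43113 - (-4748 + 113*(-29)) = -43113 - (-4748 - 3277) = -43113 - 1*(-8025) = -43113 + 8025 = -35088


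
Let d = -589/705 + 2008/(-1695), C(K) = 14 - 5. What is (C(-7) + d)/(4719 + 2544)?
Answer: 556052/578606895 ≈ 0.00096102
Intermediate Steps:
C(K) = 9
d = -160933/79665 (d = -589*1/705 + 2008*(-1/1695) = -589/705 - 2008/1695 = -160933/79665 ≈ -2.0201)
(C(-7) + d)/(4719 + 2544) = (9 - 160933/79665)/(4719 + 2544) = (556052/79665)/7263 = (556052/79665)*(1/7263) = 556052/578606895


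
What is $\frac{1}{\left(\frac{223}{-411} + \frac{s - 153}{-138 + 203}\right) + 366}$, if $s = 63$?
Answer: $\frac{5343}{1945241} \approx 0.0027467$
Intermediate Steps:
$\frac{1}{\left(\frac{223}{-411} + \frac{s - 153}{-138 + 203}\right) + 366} = \frac{1}{\left(\frac{223}{-411} + \frac{63 - 153}{-138 + 203}\right) + 366} = \frac{1}{\left(223 \left(- \frac{1}{411}\right) - \frac{90}{65}\right) + 366} = \frac{1}{\left(- \frac{223}{411} - \frac{18}{13}\right) + 366} = \frac{1}{- \frac{10297}{5343} + 366} = \frac{1}{\frac{1945241}{5343}} = \frac{5343}{1945241}$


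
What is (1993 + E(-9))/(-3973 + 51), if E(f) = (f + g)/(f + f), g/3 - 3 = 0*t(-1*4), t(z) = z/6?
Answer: -1993/3922 ≈ -0.50816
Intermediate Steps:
t(z) = z/6 (t(z) = z*(⅙) = z/6)
g = 9 (g = 9 + 3*(0*((-1*4)/6)) = 9 + 3*(0*((⅙)*(-4))) = 9 + 3*(0*(-⅔)) = 9 + 3*0 = 9 + 0 = 9)
E(f) = (9 + f)/(2*f) (E(f) = (f + 9)/(f + f) = (9 + f)/((2*f)) = (9 + f)*(1/(2*f)) = (9 + f)/(2*f))
(1993 + E(-9))/(-3973 + 51) = (1993 + (½)*(9 - 9)/(-9))/(-3973 + 51) = (1993 + (½)*(-⅑)*0)/(-3922) = (1993 + 0)*(-1/3922) = 1993*(-1/3922) = -1993/3922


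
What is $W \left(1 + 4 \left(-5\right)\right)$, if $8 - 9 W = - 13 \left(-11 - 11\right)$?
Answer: $\frac{5282}{9} \approx 586.89$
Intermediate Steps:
$W = - \frac{278}{9}$ ($W = \frac{8}{9} - \frac{\left(-13\right) \left(-11 - 11\right)}{9} = \frac{8}{9} - \frac{\left(-13\right) \left(-22\right)}{9} = \frac{8}{9} - \frac{286}{9} = - \frac{278}{9} \approx -30.889$)
$W \left(1 + 4 \left(-5\right)\right) = - \frac{278 \left(1 + 4 \left(-5\right)\right)}{9} = - \frac{278 \left(1 - 20\right)}{9} = \left(- \frac{278}{9}\right) \left(-19\right) = \frac{5282}{9}$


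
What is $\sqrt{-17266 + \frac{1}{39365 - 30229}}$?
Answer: $\frac{5 i \sqrt{3602831277}}{2284} \approx 131.4 i$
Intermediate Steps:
$\sqrt{-17266 + \frac{1}{39365 - 30229}} = \sqrt{-17266 + \frac{1}{9136}} = \sqrt{- \frac{157742175}{9136}} = \frac{5 i \sqrt{3602831277}}{2284}$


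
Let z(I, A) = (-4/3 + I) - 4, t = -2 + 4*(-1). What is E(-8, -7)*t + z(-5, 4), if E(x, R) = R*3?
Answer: 347/3 ≈ 115.67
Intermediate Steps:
E(x, R) = 3*R
t = -6 (t = -2 - 4 = -6)
z(I, A) = -16/3 + I (z(I, A) = (-4*⅓ + I) - 4 = (-4/3 + I) - 4 = -16/3 + I)
E(-8, -7)*t + z(-5, 4) = (3*(-7))*(-6) + (-16/3 - 5) = -21*(-6) - 31/3 = 126 - 31/3 = 347/3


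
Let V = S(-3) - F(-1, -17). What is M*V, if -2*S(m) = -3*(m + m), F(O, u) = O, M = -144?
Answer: 1152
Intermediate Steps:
S(m) = 3*m (S(m) = -(-3)*(m + m)/2 = -(-3)*2*m/2 = -(-3)*m = 3*m)
V = -8 (V = 3*(-3) - 1*(-1) = -9 + 1 = -8)
M*V = -144*(-8) = 1152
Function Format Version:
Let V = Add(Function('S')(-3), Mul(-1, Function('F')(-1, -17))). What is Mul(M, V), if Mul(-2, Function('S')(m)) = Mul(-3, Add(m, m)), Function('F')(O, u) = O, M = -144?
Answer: 1152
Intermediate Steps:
Function('S')(m) = Mul(3, m) (Function('S')(m) = Mul(Rational(-1, 2), Mul(-3, Add(m, m))) = Mul(Rational(-1, 2), Mul(-3, Mul(2, m))) = Mul(Rational(-1, 2), Mul(-6, m)) = Mul(3, m))
V = -8 (V = Add(Mul(3, -3), Mul(-1, -1)) = Add(-9, 1) = -8)
Mul(M, V) = Mul(-144, -8) = 1152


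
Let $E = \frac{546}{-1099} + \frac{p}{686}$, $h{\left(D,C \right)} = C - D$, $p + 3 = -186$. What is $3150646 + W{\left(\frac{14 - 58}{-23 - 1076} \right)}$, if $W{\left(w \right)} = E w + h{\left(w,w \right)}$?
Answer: $\frac{26637473464696}{8454607} \approx 3.1506 \cdot 10^{6}$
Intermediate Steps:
$p = -189$ ($p = -3 - 186 = -189$)
$E = - \frac{11883}{15386}$ ($E = \frac{546}{-1099} - \frac{189}{686} = 546 \left(- \frac{1}{1099}\right) - \frac{27}{98} = - \frac{78}{157} - \frac{27}{98} = - \frac{11883}{15386} \approx -0.77233$)
$W{\left(w \right)} = - \frac{11883 w}{15386}$ ($W{\left(w \right)} = - \frac{11883 w}{15386} + \left(w - w\right) = - \frac{11883 w}{15386} + 0 = - \frac{11883 w}{15386}$)
$3150646 + W{\left(\frac{14 - 58}{-23 - 1076} \right)} = 3150646 - \frac{11883 \frac{14 - 58}{-23 - 1076}}{15386} = 3150646 - \frac{11883 \left(- \frac{44}{-1099}\right)}{15386} = 3150646 - \frac{11883 \left(\left(-44\right) \left(- \frac{1}{1099}\right)\right)}{15386} = 3150646 - \frac{261426}{8454607} = \frac{26637473464696}{8454607}$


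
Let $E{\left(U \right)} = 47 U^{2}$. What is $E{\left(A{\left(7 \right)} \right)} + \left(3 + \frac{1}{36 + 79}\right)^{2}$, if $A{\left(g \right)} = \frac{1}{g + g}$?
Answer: $\frac{24085911}{2592100} \approx 9.292$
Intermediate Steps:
$A{\left(g \right)} = \frac{1}{2 g}$
$E{\left(A{\left(7 \right)} \right)} + \left(3 + \frac{1}{36 + 79}\right)^{2} = 47 \left(\frac{1}{2 \cdot 7}\right)^{2} + \left(3 + \frac{1}{36 + 79}\right)^{2} = 47 \left(\frac{1}{2} \cdot \frac{1}{7}\right)^{2} + \left(3 + \frac{1}{115}\right)^{2} = \frac{47}{196} + \left(3 + \frac{1}{115}\right)^{2} = 47 \cdot \frac{1}{196} + \left(\frac{346}{115}\right)^{2} = \frac{47}{196} + \frac{119716}{13225} = \frac{24085911}{2592100}$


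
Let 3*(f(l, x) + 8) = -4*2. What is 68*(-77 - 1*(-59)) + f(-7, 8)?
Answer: -3704/3 ≈ -1234.7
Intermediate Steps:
f(l, x) = -32/3 (f(l, x) = -8 + (-4*2)/3 = -8 + (1/3)*(-8) = -8 - 8/3 = -32/3)
68*(-77 - 1*(-59)) + f(-7, 8) = 68*(-77 - 1*(-59)) - 32/3 = 68*(-77 + 59) - 32/3 = 68*(-18) - 32/3 = -1224 - 32/3 = -3704/3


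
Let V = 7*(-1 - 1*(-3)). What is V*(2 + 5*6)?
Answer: 448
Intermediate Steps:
V = 14 (V = 7*(-1 + 3) = 7*2 = 14)
V*(2 + 5*6) = 14*(2 + 5*6) = 14*(2 + 30) = 14*32 = 448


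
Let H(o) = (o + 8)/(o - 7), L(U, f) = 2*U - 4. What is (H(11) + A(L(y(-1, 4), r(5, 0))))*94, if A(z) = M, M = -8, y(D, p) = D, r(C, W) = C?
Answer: -611/2 ≈ -305.50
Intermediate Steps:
L(U, f) = -4 + 2*U
A(z) = -8
H(o) = (8 + o)/(-7 + o)
(H(11) + A(L(y(-1, 4), r(5, 0))))*94 = ((8 + 11)/(-7 + 11) - 8)*94 = (19/4 - 8)*94 = -13/4*94 = -611/2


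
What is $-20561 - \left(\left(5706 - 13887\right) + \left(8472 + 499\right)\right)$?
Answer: $-21351$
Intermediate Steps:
$-20561 - \left(\left(5706 - 13887\right) + \left(8472 + 499\right)\right) = -20561 - \left(-8181 + 8971\right) = -20561 - 790 = -21351$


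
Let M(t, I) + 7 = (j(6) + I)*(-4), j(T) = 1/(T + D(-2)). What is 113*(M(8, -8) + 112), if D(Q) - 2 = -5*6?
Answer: 170517/11 ≈ 15502.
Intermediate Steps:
D(Q) = -28 (D(Q) = 2 - 5*6 = 2 - 30 = -28)
j(T) = 1/(-28 + T) (j(T) = 1/(T - 28) = 1/(-28 + T))
M(t, I) = -75/11 - 4*I (M(t, I) = -7 + (1/(-28 + 6) + I)*(-4) = -7 + (1/(-22) + I)*(-4) = -7 + (-1/22 + I)*(-4) = -7 + (2/11 - 4*I) = -75/11 - 4*I)
113*(M(8, -8) + 112) = 113*((-75/11 - 4*(-8)) + 112) = 113*((-75/11 + 32) + 112) = 113*(277/11 + 112) = 113*(1509/11) = 170517/11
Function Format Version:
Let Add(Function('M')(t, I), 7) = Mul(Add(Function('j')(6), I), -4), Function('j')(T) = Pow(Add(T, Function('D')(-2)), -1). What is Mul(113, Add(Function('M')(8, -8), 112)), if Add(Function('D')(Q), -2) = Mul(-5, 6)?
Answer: Rational(170517, 11) ≈ 15502.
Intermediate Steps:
Function('D')(Q) = -28 (Function('D')(Q) = Add(2, Mul(-5, 6)) = Add(2, -30) = -28)
Function('j')(T) = Pow(Add(-28, T), -1) (Function('j')(T) = Pow(Add(T, -28), -1) = Pow(Add(-28, T), -1))
Function('M')(t, I) = Add(Rational(-75, 11), Mul(-4, I)) (Function('M')(t, I) = Add(-7, Mul(Add(Pow(Add(-28, 6), -1), I), -4)) = Add(-7, Mul(Add(Pow(-22, -1), I), -4)) = Add(-7, Mul(Add(Rational(-1, 22), I), -4)) = Add(-7, Add(Rational(2, 11), Mul(-4, I))) = Add(Rational(-75, 11), Mul(-4, I)))
Mul(113, Add(Function('M')(8, -8), 112)) = Mul(113, Add(Add(Rational(-75, 11), Mul(-4, -8)), 112)) = Mul(113, Add(Add(Rational(-75, 11), 32), 112)) = Mul(113, Add(Rational(277, 11), 112)) = Mul(113, Rational(1509, 11)) = Rational(170517, 11)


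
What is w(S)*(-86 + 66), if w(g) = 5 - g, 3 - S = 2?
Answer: -80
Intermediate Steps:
S = 1 (S = 3 - 1*2 = 3 - 2 = 1)
w(S)*(-86 + 66) = (5 - 1*1)*(-86 + 66) = (5 - 1)*(-20) = 4*(-20) = -80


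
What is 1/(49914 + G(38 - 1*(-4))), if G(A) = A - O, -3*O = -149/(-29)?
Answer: 87/4346321 ≈ 2.0017e-5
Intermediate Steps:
O = -149/87 (O = -(-149)/(3*(-29)) = -(-149)*(-1)/(3*29) = -1/3*149/29 = -149/87 ≈ -1.7126)
G(A) = 149/87 + A (G(A) = A - 1*(-149/87) = A + 149/87 = 149/87 + A)
1/(49914 + G(38 - 1*(-4))) = 1/(49914 + (149/87 + (38 - 1*(-4)))) = 1/(49914 + (149/87 + (38 + 4))) = 1/(49914 + (149/87 + 42)) = 1/(49914 + 3803/87) = 1/(4346321/87) = 87/4346321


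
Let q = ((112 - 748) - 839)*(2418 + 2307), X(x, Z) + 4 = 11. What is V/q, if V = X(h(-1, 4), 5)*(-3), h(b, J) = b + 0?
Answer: 1/331875 ≈ 3.0132e-6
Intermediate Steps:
h(b, J) = b
X(x, Z) = 7 (X(x, Z) = -4 + 11 = 7)
V = -21 (V = 7*(-3) = -21)
q = -6969375 (q = (-636 - 839)*4725 = -1475*4725 = -6969375)
V/q = -21/(-6969375) = -21*(-1/6969375) = 1/331875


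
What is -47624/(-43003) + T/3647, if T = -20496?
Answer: -101100680/22404563 ≈ -4.5125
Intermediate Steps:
-47624/(-43003) + T/3647 = -47624/(-43003) - 20496/3647 = -47624*(-1/43003) - 20496*1/3647 = 47624/43003 - 2928/521 = -101100680/22404563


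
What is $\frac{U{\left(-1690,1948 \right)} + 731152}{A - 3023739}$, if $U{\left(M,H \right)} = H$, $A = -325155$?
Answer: $- \frac{366550}{1674447} \approx -0.21891$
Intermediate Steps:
$\frac{U{\left(-1690,1948 \right)} + 731152}{A - 3023739} = \frac{1948 + 731152}{-325155 - 3023739} = \frac{733100}{-3348894} = 733100 \left(- \frac{1}{3348894}\right) = - \frac{366550}{1674447}$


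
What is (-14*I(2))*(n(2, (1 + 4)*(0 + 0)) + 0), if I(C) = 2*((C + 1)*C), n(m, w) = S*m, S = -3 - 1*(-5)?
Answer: -672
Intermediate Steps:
S = 2 (S = -3 + 5 = 2)
n(m, w) = 2*m
I(C) = 2*C*(1 + C) (I(C) = 2*((1 + C)*C) = 2*(C*(1 + C)) = 2*C*(1 + C))
(-14*I(2))*(n(2, (1 + 4)*(0 + 0)) + 0) = (-28*2*(1 + 2))*(2*2 + 0) = (-28*2*3)*(4 + 0) = -14*12*4 = -168*4 = -672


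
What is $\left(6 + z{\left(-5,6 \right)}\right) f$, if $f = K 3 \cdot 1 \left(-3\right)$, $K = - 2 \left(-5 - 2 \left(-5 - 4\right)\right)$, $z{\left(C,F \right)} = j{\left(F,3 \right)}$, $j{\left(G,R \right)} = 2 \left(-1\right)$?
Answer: $936$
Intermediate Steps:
$j{\left(G,R \right)} = -2$
$z{\left(C,F \right)} = -2$
$K = -26$ ($K = - 2 \left(-5 - -18\right) = - 2 \left(-5 + 18\right) = \left(-2\right) 13 = -26$)
$f = 234$ ($f = - 26 \cdot 3 \cdot 1 \left(-3\right) = - 26 \cdot 3 \left(-3\right) = \left(-26\right) \left(-9\right) = 234$)
$\left(6 + z{\left(-5,6 \right)}\right) f = \left(6 - 2\right) 234 = 4 \cdot 234 = 936$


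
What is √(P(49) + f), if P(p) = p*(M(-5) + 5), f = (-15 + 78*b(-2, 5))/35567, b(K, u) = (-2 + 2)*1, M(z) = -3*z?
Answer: √1239710725715/35567 ≈ 31.305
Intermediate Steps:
b(K, u) = 0 (b(K, u) = 0*1 = 0)
f = -15/35567 (f = (-15 + 78*0)/35567 = (-15 + 0)*(1/35567) = -15*1/35567 = -15/35567 ≈ -0.00042174)
P(p) = 20*p (P(p) = p*(-3*(-5) + 5) = p*(15 + 5) = p*20 = 20*p)
√(P(49) + f) = √(20*49 - 15/35567) = √(980 - 15/35567) = √(34855645/35567) = √1239710725715/35567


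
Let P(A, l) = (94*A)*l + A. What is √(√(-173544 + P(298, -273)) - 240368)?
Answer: √(-240368 + I*√7820522) ≈ 2.852 + 490.28*I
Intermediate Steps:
P(A, l) = A + 94*A*l (P(A, l) = 94*A*l + A = A + 94*A*l)
√(√(-173544 + P(298, -273)) - 240368) = √(√(-173544 + 298*(1 + 94*(-273))) - 240368) = √(√(-173544 + 298*(1 - 25662)) - 240368) = √(√(-173544 + 298*(-25661)) - 240368) = √(√(-173544 - 7646978) - 240368) = √(√(-7820522) - 240368) = √(I*√7820522 - 240368) = √(-240368 + I*√7820522)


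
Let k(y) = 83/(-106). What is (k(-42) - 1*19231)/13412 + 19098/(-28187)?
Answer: -84612236259/40072668664 ≈ -2.1115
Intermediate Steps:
k(y) = -83/106 (k(y) = 83*(-1/106) = -83/106)
(k(-42) - 1*19231)/13412 + 19098/(-28187) = (-83/106 - 1*19231)/13412 + 19098/(-28187) = (-83/106 - 19231)*(1/13412) + 19098*(-1/28187) = -2038569/106*1/13412 - 19098/28187 = -2038569/1421672 - 19098/28187 = -84612236259/40072668664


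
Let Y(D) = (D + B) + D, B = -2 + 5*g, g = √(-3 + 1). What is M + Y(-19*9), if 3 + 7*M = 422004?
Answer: 419593/7 + 5*I*√2 ≈ 59942.0 + 7.0711*I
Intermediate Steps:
M = 422001/7 (M = -3/7 + (⅐)*422004 = -3/7 + 422004/7 = 422001/7 ≈ 60286.)
g = I*√2 (g = √(-2) = I*√2 ≈ 1.4142*I)
B = -2 + 5*I*√2 (B = -2 + 5*(I*√2) = -2 + 5*I*√2 ≈ -2.0 + 7.0711*I)
Y(D) = -2 + 2*D + 5*I*√2 (Y(D) = (D + (-2 + 5*I*√2)) + D = (-2 + D + 5*I*√2) + D = -2 + 2*D + 5*I*√2)
M + Y(-19*9) = 422001/7 + (-2 + 2*(-19*9) + 5*I*√2) = 422001/7 + (-2 + 2*(-171) + 5*I*√2) = 422001/7 + (-2 - 342 + 5*I*√2) = 422001/7 + (-344 + 5*I*√2) = 419593/7 + 5*I*√2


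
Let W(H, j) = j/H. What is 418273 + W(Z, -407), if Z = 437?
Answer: 182784894/437 ≈ 4.1827e+5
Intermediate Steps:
418273 + W(Z, -407) = 418273 - 407/437 = 182784894/437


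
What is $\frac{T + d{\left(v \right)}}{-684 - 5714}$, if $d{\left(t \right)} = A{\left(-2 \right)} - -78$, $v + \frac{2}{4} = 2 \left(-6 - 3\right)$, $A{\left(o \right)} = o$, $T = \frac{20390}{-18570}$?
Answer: $- \frac{139093}{11881086} \approx -0.011707$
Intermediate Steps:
$T = - \frac{2039}{1857}$ ($T = 20390 \left(- \frac{1}{18570}\right) = - \frac{2039}{1857} \approx -1.098$)
$v = - \frac{37}{2}$ ($v = - \frac{1}{2} + 2 \left(-6 - 3\right) = - \frac{1}{2} + 2 \left(-9\right) = - \frac{1}{2} - 18 = - \frac{37}{2} \approx -18.5$)
$d{\left(t \right)} = 76$ ($d{\left(t \right)} = -2 - -78 = -2 + 78 = 76$)
$\frac{T + d{\left(v \right)}}{-684 - 5714} = \frac{- \frac{2039}{1857} + 76}{-684 - 5714} = \frac{139093}{1857 \left(-6398\right)} = \frac{139093}{1857} \left(- \frac{1}{6398}\right) = - \frac{139093}{11881086}$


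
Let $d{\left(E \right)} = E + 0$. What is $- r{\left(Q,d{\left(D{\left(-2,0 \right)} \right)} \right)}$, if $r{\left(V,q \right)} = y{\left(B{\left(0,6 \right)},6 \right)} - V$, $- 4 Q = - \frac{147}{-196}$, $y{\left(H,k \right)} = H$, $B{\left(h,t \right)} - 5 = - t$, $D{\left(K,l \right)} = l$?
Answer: $\frac{13}{16} \approx 0.8125$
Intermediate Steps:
$d{\left(E \right)} = E$
$B{\left(h,t \right)} = 5 - t$
$Q = - \frac{3}{16}$ ($Q = - \frac{\left(-147\right) \frac{1}{-196}}{4} = - \frac{\left(-147\right) \left(- \frac{1}{196}\right)}{4} = \left(- \frac{1}{4}\right) \frac{3}{4} = - \frac{3}{16} \approx -0.1875$)
$r{\left(V,q \right)} = -1 - V$ ($r{\left(V,q \right)} = \left(5 - 6\right) - V = -1 - V$)
$- r{\left(Q,d{\left(D{\left(-2,0 \right)} \right)} \right)} = - (-1 - - \frac{3}{16}) = - (-1 + \frac{3}{16}) = \left(-1\right) \left(- \frac{13}{16}\right) = \frac{13}{16}$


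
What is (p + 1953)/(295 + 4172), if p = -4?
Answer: 1949/4467 ≈ 0.43631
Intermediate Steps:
(p + 1953)/(295 + 4172) = (-4 + 1953)/(295 + 4172) = 1949/4467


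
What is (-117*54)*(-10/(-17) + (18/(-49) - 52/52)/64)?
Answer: -95468139/26656 ≈ -3581.5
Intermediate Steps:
(-117*54)*(-10/(-17) + (18/(-49) - 52/52)/64) = -6318*(-10*(-1/17) + (18*(-1/49) - 52*1/52)*(1/64)) = -6318*(10/17 + (-18/49 - 1)*(1/64)) = -6318*(10/17 - 67/49*1/64) = -6318*(10/17 - 67/3136) = -6318*30221/53312 = -95468139/26656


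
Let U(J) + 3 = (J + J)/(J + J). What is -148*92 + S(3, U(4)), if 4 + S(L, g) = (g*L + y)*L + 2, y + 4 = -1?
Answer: -13651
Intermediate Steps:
y = -5 (y = -4 - 1 = -5)
U(J) = -2 (U(J) = -3 + (J + J)/(J + J) = -3 + (2*J)/((2*J)) = -3 + (2*J)*(1/(2*J)) = -3 + 1 = -2)
S(L, g) = -2 + L*(-5 + L*g) (S(L, g) = -4 + ((g*L - 5)*L + 2) = -4 + ((L*g - 5)*L + 2) = -4 + ((-5 + L*g)*L + 2) = -4 + (L*(-5 + L*g) + 2) = -4 + (2 + L*(-5 + L*g)) = -2 + L*(-5 + L*g))
-148*92 + S(3, U(4)) = -148*92 + (-2 - 5*3 - 2*3**2) = -13616 + (-2 - 15 - 2*9) = -13616 + (-2 - 15 - 18) = -13616 - 35 = -13651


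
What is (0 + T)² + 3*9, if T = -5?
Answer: 52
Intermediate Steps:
(0 + T)² + 3*9 = (0 - 5)² + 3*9 = (-5)² + 27 = 25 + 27 = 52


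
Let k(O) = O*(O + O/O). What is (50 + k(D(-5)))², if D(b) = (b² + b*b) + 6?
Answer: 10510564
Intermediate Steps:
D(b) = 6 + 2*b² (D(b) = (b² + b²) + 6 = 2*b² + 6 = 6 + 2*b²)
k(O) = O*(1 + O) (k(O) = O*(O + 1) = O*(1 + O))
(50 + k(D(-5)))² = (50 + (6 + 2*(-5)²)*(1 + (6 + 2*(-5)²)))² = (50 + (6 + 2*25)*(1 + (6 + 2*25)))² = (50 + (6 + 50)*(1 + (6 + 50)))² = (50 + 56*(1 + 56))² = (50 + 56*57)² = (50 + 3192)² = 3242² = 10510564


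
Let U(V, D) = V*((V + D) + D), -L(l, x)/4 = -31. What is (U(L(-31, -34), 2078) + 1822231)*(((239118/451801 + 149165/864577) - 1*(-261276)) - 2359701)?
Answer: -39360533412692277451026/7971770473 ≈ -4.9375e+12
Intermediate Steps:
L(l, x) = 124 (L(l, x) = -4*(-31) = 124)
U(V, D) = V*(V + 2*D) (U(V, D) = V*((D + V) + D) = V*(V + 2*D))
(U(L(-31, -34), 2078) + 1822231)*(((239118/451801 + 149165/864577) - 1*(-261276)) - 2359701) = (124*(124 + 2*2078) + 1822231)*(((239118/451801 + 149165/864577) - 1*(-261276)) - 2359701) = (124*(124 + 4156) + 1822231)*(((239118*(1/451801) + 149165*(1/864577)) + 261276) - 2359701) = (124*4280 + 1822231)*(((239118/451801 + 149165/864577) + 261276) - 2359701) = (530720 + 1822231)*((5594465699/7971770473 + 261276) - 2359701) = 2352951*(2082837896569247/7971770473 - 2359701) = 2352951*(-16728156860339326/7971770473) = -39360533412692277451026/7971770473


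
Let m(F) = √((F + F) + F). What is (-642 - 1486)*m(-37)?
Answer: -2128*I*√111 ≈ -22420.0*I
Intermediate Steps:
m(F) = √3*√F (m(F) = √(2*F + F) = √(3*F) = √3*√F)
(-642 - 1486)*m(-37) = (-642 - 1486)*(√3*√(-37)) = -2128*√3*I*√37 = -2128*I*√111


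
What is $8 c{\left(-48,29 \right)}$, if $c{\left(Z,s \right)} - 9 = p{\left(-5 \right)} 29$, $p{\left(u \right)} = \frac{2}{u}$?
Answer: $- \frac{104}{5} \approx -20.8$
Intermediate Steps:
$c{\left(Z,s \right)} = - \frac{13}{5}$ ($c{\left(Z,s \right)} = 9 + \frac{2}{-5} \cdot 29 = 9 + 2 \left(- \frac{1}{5}\right) 29 = 9 - \frac{58}{5} = - \frac{13}{5}$)
$8 c{\left(-48,29 \right)} = 8 \left(- \frac{13}{5}\right) = - \frac{104}{5}$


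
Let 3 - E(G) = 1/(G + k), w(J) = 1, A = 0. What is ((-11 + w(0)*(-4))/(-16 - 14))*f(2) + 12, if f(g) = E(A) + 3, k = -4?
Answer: 121/8 ≈ 15.125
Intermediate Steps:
E(G) = 3 - 1/(-4 + G) (E(G) = 3 - 1/(G - 4) = 3 - 1/(-4 + G))
f(g) = 25/4 (f(g) = (-13 + 3*0)/(-4 + 0) + 3 = (-13 + 0)/(-4) + 3 = -¼*(-13) + 3 = 13/4 + 3 = 25/4)
((-11 + w(0)*(-4))/(-16 - 14))*f(2) + 12 = ((-11 + 1*(-4))/(-16 - 14))*(25/4) + 12 = ((-11 - 4)/(-30))*(25/4) + 12 = -15*(-1/30)*(25/4) + 12 = (½)*(25/4) + 12 = 25/8 + 12 = 121/8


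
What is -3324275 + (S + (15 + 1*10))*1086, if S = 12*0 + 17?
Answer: -3278663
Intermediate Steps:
S = 17 (S = 0 + 17 = 17)
-3324275 + (S + (15 + 1*10))*1086 = -3324275 + (17 + (15 + 1*10))*1086 = -3324275 + (17 + (15 + 10))*1086 = -3324275 + (17 + 25)*1086 = -3324275 + 42*1086 = -3324275 + 45612 = -3278663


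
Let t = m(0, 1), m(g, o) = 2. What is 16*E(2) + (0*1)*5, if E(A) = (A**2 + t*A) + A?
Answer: 160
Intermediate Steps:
t = 2
E(A) = A**2 + 3*A (E(A) = (A**2 + 2*A) + A = A**2 + 3*A)
16*E(2) + (0*1)*5 = 16*(2*(3 + 2)) + (0*1)*5 = 16*(2*5) + 0*5 = 16*10 + 0 = 160 + 0 = 160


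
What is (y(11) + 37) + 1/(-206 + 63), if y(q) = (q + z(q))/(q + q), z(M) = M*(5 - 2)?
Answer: 5576/143 ≈ 38.993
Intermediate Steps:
z(M) = 3*M (z(M) = M*3 = 3*M)
y(q) = 2 (y(q) = (q + 3*q)/(q + q) = (4*q)/((2*q)) = (4*q)*(1/(2*q)) = 2)
(y(11) + 37) + 1/(-206 + 63) = (2 + 37) + 1/(-206 + 63) = 39 + 1/(-143) = 39 - 1/143 = 5576/143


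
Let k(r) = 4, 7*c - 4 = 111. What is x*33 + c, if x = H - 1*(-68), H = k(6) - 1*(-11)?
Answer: 19288/7 ≈ 2755.4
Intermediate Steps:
c = 115/7 (c = 4/7 + (⅐)*111 = 4/7 + 111/7 = 115/7 ≈ 16.429)
H = 15 (H = 4 - 1*(-11) = 4 + 11 = 15)
x = 83 (x = 15 - 1*(-68) = 15 + 68 = 83)
x*33 + c = 83*33 + 115/7 = 2739 + 115/7 = 19288/7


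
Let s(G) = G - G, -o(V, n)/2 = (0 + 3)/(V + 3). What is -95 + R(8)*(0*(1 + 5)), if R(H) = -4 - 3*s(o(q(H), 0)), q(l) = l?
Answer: -95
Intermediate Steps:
o(V, n) = -6/(3 + V) (o(V, n) = -2*(0 + 3)/(V + 3) = -6/(3 + V))
s(G) = 0
R(H) = -4 (R(H) = -4 - 3*0 = -4 + 0 = -4)
-95 + R(8)*(0*(1 + 5)) = -95 - 0*(1 + 5) = -95 - 0*6 = -95 - 4*0 = -95 + 0 = -95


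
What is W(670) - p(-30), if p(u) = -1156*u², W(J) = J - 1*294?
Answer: 1040776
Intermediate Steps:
W(J) = -294 + J (W(J) = J - 294 = -294 + J)
W(670) - p(-30) = (-294 + 670) - (-1156)*(-30)² = 376 - (-1156)*900 = 376 - 1*(-1040400) = 376 + 1040400 = 1040776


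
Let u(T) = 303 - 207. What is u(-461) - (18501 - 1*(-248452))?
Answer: -266857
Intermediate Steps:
u(T) = 96
u(-461) - (18501 - 1*(-248452)) = 96 - (18501 - 1*(-248452)) = 96 - (18501 + 248452) = 96 - 1*266953 = 96 - 266953 = -266857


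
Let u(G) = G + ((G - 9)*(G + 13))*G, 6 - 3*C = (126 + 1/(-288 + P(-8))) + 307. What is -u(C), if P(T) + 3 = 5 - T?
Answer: 1616072738399545/580093704 ≈ 2.7859e+6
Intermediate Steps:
P(T) = 2 - T (P(T) = -3 + (5 - T) = 2 - T)
C = -118705/834 (C = 2 - ((126 + 1/(-288 + (2 - 1*(-8)))) + 307)/3 = 2 - ((126 + 1/(-288 + (2 + 8))) + 307)/3 = 2 - ((126 + 1/(-288 + 10)) + 307)/3 = 2 - ((126 + 1/(-278)) + 307)/3 = 2 - ((126 - 1/278) + 307)/3 = 2 - (35027/278 + 307)/3 = 2 - 1/3*120373/278 = 2 - 120373/834 = -118705/834 ≈ -142.33)
u(G) = G + G*(-9 + G)*(13 + G) (u(G) = G + ((-9 + G)*(13 + G))*G = G + G*(-9 + G)*(13 + G))
-u(C) = -(-118705)*(-116 + (-118705/834)**2 + 4*(-118705/834))/834 = -(-118705)*(-116 + 14090877025/695556 - 237410/417)/834 = -(-118705)*13614192649/(834*695556) = -1*(-1616072738399545/580093704) = 1616072738399545/580093704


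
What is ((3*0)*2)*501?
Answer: 0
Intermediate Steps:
((3*0)*2)*501 = (0*2)*501 = 0*501 = 0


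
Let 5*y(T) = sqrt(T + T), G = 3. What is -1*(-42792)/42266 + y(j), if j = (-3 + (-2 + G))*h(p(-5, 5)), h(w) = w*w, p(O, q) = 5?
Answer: 21396/21133 + 2*I ≈ 1.0124 + 2.0*I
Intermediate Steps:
h(w) = w**2
j = -50 (j = (-3 + (-2 + 3))*5**2 = (-3 + 1)*25 = -2*25 = -50)
y(T) = sqrt(2)*sqrt(T)/5 (y(T) = sqrt(T + T)/5 = sqrt(2*T)/5 = (sqrt(2)*sqrt(T))/5 = sqrt(2)*sqrt(T)/5)
-1*(-42792)/42266 + y(j) = -1*(-42792)/42266 + sqrt(2)*sqrt(-50)/5 = 42792*(1/42266) + sqrt(2)*(5*I*sqrt(2))/5 = 21396/21133 + 2*I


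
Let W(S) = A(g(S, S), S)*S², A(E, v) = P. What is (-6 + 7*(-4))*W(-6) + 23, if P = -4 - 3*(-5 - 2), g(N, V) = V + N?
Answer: -20785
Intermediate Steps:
g(N, V) = N + V
P = 17 (P = -4 - 3*(-7) = -4 + 21 = 17)
A(E, v) = 17
W(S) = 17*S²
(-6 + 7*(-4))*W(-6) + 23 = (-6 + 7*(-4))*(17*(-6)²) + 23 = (-6 - 28)*(17*36) + 23 = -34*612 + 23 = -20808 + 23 = -20785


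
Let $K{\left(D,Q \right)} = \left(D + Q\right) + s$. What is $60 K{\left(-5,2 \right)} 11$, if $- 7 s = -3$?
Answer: $- \frac{11880}{7} \approx -1697.1$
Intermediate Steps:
$s = \frac{3}{7}$ ($s = \left(- \frac{1}{7}\right) \left(-3\right) = \frac{3}{7} \approx 0.42857$)
$K{\left(D,Q \right)} = \frac{3}{7} + D + Q$ ($K{\left(D,Q \right)} = \left(D + Q\right) + \frac{3}{7} = \frac{3}{7} + D + Q$)
$60 K{\left(-5,2 \right)} 11 = 60 \left(\frac{3}{7} - 5 + 2\right) 11 = 60 \left(- \frac{18}{7}\right) 11 = \left(- \frac{1080}{7}\right) 11 = - \frac{11880}{7}$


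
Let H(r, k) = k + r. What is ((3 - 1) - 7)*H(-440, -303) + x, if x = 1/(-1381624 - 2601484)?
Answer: 14797246219/3983108 ≈ 3715.0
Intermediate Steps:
x = -1/3983108 (x = 1/(-3983108) = -1/3983108 ≈ -2.5106e-7)
((3 - 1) - 7)*H(-440, -303) + x = ((3 - 1) - 7)*(-303 - 440) - 1/3983108 = (2 - 7)*(-743) - 1/3983108 = -5*(-743) - 1/3983108 = 3715 - 1/3983108 = 14797246219/3983108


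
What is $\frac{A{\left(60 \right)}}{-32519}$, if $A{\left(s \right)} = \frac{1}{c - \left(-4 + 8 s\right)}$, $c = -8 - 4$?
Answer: $\frac{1}{15869272} \approx 6.3015 \cdot 10^{-8}$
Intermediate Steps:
$c = -12$ ($c = -8 - 4 = -12$)
$A{\left(s \right)} = \frac{1}{-8 - 8 s}$ ($A{\left(s \right)} = \frac{1}{-12 - \left(-4 + 8 s\right)} = \frac{1}{-8 - 8 s}$)
$\frac{A{\left(60 \right)}}{-32519} = \frac{\left(-1\right) \frac{1}{8 + 8 \cdot 60}}{-32519} = - \frac{1}{8 + 480} \left(- \frac{1}{32519}\right) = - \frac{1}{488} \left(- \frac{1}{32519}\right) = \left(-1\right) \frac{1}{488} \left(- \frac{1}{32519}\right) = \left(- \frac{1}{488}\right) \left(- \frac{1}{32519}\right) = \frac{1}{15869272}$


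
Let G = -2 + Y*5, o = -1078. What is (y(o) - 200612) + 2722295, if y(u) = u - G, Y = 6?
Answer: 2520577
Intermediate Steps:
G = 28 (G = -2 + 6*5 = -2 + 30 = 28)
y(u) = -28 + u (y(u) = u - 1*28 = u - 28 = -28 + u)
(y(o) - 200612) + 2722295 = ((-28 - 1078) - 200612) + 2722295 = (-1106 - 200612) + 2722295 = -201718 + 2722295 = 2520577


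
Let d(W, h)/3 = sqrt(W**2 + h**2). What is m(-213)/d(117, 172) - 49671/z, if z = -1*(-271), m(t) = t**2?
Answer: -49671/271 + 15123*sqrt(43273)/43273 ≈ -110.59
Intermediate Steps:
d(W, h) = 3*sqrt(W**2 + h**2)
z = 271
m(-213)/d(117, 172) - 49671/z = (-213)**2/((3*sqrt(117**2 + 172**2))) - 49671/271 = 45369/((3*sqrt(13689 + 29584))) - 49671*1/271 = 45369/((3*sqrt(43273))) - 49671/271 = 45369*(sqrt(43273)/129819) - 49671/271 = 15123*sqrt(43273)/43273 - 49671/271 = -49671/271 + 15123*sqrt(43273)/43273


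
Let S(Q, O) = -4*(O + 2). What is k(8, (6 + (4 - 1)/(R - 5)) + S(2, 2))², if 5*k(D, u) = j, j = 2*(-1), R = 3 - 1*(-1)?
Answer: 4/25 ≈ 0.16000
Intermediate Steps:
R = 4 (R = 3 + 1 = 4)
S(Q, O) = -8 - 4*O (S(Q, O) = -4*(2 + O) = -8 - 4*O)
j = -2
k(D, u) = -⅖ (k(D, u) = (⅕)*(-2) = -⅖)
k(8, (6 + (4 - 1)/(R - 5)) + S(2, 2))² = (-⅖)² = 4/25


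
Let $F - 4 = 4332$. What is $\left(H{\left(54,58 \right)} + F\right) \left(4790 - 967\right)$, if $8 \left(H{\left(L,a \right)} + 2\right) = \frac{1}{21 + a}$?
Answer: $\frac{10471537247}{632} \approx 1.6569 \cdot 10^{7}$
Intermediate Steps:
$F = 4336$ ($F = 4 + 4332 = 4336$)
$H{\left(L,a \right)} = -2 + \frac{1}{8 \left(21 + a\right)}$
$\left(H{\left(54,58 \right)} + F\right) \left(4790 - 967\right) = \left(\frac{-335 - 928}{8 \left(21 + 58\right)} + 4336\right) \left(4790 - 967\right) = \left(\frac{-335 - 928}{8 \cdot 79} + 4336\right) 3823 = \left(\frac{1}{8} \cdot \frac{1}{79} \left(-1263\right) + 4336\right) 3823 = \left(- \frac{1263}{632} + 4336\right) 3823 = \frac{2739089}{632} \cdot 3823 = \frac{10471537247}{632}$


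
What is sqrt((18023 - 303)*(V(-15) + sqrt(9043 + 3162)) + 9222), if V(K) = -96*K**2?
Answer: sqrt(-382742778 + 17720*sqrt(12205)) ≈ 19514.0*I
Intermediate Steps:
sqrt((18023 - 303)*(V(-15) + sqrt(9043 + 3162)) + 9222) = sqrt((18023 - 303)*(-96*(-15)**2 + sqrt(9043 + 3162)) + 9222) = sqrt(17720*(-96*225 + sqrt(12205)) + 9222) = sqrt(17720*(-21600 + sqrt(12205)) + 9222) = sqrt((-382752000 + 17720*sqrt(12205)) + 9222) = sqrt(-382742778 + 17720*sqrt(12205))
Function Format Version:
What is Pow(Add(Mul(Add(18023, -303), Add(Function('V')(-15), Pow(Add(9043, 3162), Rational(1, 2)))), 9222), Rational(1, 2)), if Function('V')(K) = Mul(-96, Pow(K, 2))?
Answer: Pow(Add(-382742778, Mul(17720, Pow(12205, Rational(1, 2)))), Rational(1, 2)) ≈ Mul(19514., I)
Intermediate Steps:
Pow(Add(Mul(Add(18023, -303), Add(Function('V')(-15), Pow(Add(9043, 3162), Rational(1, 2)))), 9222), Rational(1, 2)) = Pow(Add(Mul(Add(18023, -303), Add(Mul(-96, Pow(-15, 2)), Pow(Add(9043, 3162), Rational(1, 2)))), 9222), Rational(1, 2)) = Pow(Add(Mul(17720, Add(Mul(-96, 225), Pow(12205, Rational(1, 2)))), 9222), Rational(1, 2)) = Pow(Add(Mul(17720, Add(-21600, Pow(12205, Rational(1, 2)))), 9222), Rational(1, 2)) = Pow(Add(Add(-382752000, Mul(17720, Pow(12205, Rational(1, 2)))), 9222), Rational(1, 2)) = Pow(Add(-382742778, Mul(17720, Pow(12205, Rational(1, 2)))), Rational(1, 2))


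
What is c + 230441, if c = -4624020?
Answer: -4393579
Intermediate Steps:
c + 230441 = -4624020 + 230441 = -4393579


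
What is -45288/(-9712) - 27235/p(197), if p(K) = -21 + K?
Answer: -16033477/106832 ≈ -150.08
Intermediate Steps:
-45288/(-9712) - 27235/p(197) = -45288/(-9712) - 27235/(-21 + 197) = -45288*(-1/9712) - 27235/176 = 5661/1214 - 27235*1/176 = 5661/1214 - 27235/176 = -16033477/106832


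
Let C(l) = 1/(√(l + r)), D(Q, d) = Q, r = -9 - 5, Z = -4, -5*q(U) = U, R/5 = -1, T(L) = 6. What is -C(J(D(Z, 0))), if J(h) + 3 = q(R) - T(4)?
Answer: I*√22/22 ≈ 0.2132*I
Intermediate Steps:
R = -5 (R = 5*(-1) = -5)
q(U) = -U/5
r = -14
J(h) = -8 (J(h) = -3 + (-⅕*(-5) - 1*6) = -3 + (1 - 6) = -3 - 5 = -8)
C(l) = (-14 + l)^(-½) (C(l) = 1/(√(l - 14)) = 1/(√(-14 + l)) = (-14 + l)^(-½))
-C(J(D(Z, 0))) = -1/√(-14 - 8) = -1/√(-22) = -(-1)*I*√22/22 = I*√22/22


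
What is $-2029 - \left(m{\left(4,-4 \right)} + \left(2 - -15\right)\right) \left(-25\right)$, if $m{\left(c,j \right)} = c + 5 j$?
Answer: $-2004$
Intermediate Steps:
$-2029 - \left(m{\left(4,-4 \right)} + \left(2 - -15\right)\right) \left(-25\right) = -2029 - \left(\left(4 + 5 \left(-4\right)\right) + \left(2 - -15\right)\right) \left(-25\right) = -2029 - \left(\left(4 - 20\right) + \left(2 + 15\right)\right) \left(-25\right) = -2029 - \left(-16 + 17\right) \left(-25\right) = -2029 - 1 \left(-25\right) = -2029 - -25 = -2029 + 25 = -2004$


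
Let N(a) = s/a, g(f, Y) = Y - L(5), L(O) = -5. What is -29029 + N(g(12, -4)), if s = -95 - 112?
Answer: -29236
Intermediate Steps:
s = -207
g(f, Y) = 5 + Y (g(f, Y) = Y - 1*(-5) = Y + 5 = 5 + Y)
N(a) = -207/a
-29029 + N(g(12, -4)) = -29029 - 207/(5 - 4) = -29029 - 207/1 = -29029 - 207*1 = -29029 - 207 = -29236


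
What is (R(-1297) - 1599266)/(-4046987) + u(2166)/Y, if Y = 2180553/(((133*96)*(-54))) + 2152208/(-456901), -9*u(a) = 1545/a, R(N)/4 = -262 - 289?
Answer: 25795548696105078950/63569391913179663679 ≈ 0.40579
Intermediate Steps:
R(N) = -2204 (R(N) = 4*(-262 - 289) = 4*(-551) = -2204)
u(a) = -515/(3*a)
Y = -826728000143/105006815424 (Y = 2180553/((12768*(-54))) + 2152208*(-1/456901) = 2180553/(-689472) - 2152208/456901 = 2180553*(-1/689472) - 2152208/456901 = -726851/229824 - 2152208/456901 = -826728000143/105006815424 ≈ -7.8731)
(R(-1297) - 1599266)/(-4046987) + u(2166)/Y = (-2204 - 1599266)/(-4046987) + (-515/3/2166)/(-826728000143/105006815424) = -1601470*(-1/4046987) - 515/3*1/2166*(-105006815424/826728000143) = 1601470/4046987 - 515/6498*(-105006815424/826728000143) = 1601470/4046987 + 158124298080/15707832002717 = 25795548696105078950/63569391913179663679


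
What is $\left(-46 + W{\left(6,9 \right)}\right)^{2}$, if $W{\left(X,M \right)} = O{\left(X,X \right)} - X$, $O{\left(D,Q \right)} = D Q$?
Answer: $256$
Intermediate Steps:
$W{\left(X,M \right)} = X^{2} - X$ ($W{\left(X,M \right)} = X X - X = X^{2} - X$)
$\left(-46 + W{\left(6,9 \right)}\right)^{2} = \left(-46 + 6 \left(-1 + 6\right)\right)^{2} = \left(-46 + 6 \cdot 5\right)^{2} = \left(-46 + 30\right)^{2} = \left(-16\right)^{2} = 256$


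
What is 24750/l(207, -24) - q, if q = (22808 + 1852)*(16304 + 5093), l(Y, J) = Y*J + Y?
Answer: -279126863330/529 ≈ -5.2765e+8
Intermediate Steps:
l(Y, J) = Y + J*Y (l(Y, J) = J*Y + Y = Y + J*Y)
q = 527650020 (q = 24660*21397 = 527650020)
24750/l(207, -24) - q = 24750/((207*(1 - 24))) - 1*527650020 = 24750/((207*(-23))) - 527650020 = 24750/(-4761) - 527650020 = 24750*(-1/4761) - 527650020 = -2750/529 - 527650020 = -279126863330/529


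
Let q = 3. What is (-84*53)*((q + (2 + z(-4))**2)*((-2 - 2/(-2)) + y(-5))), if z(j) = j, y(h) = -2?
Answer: 93492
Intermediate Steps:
(-84*53)*((q + (2 + z(-4))**2)*((-2 - 2/(-2)) + y(-5))) = (-84*53)*((3 + (2 - 4)**2)*((-2 - 2/(-2)) - 2)) = -4452*(3 + (-2)**2)*((-2 - 2*(-1/2)) - 2) = -4452*(3 + 4)*((-2 + 1) - 2) = -31164*(-1 - 2) = -31164*(-3) = -4452*(-21) = 93492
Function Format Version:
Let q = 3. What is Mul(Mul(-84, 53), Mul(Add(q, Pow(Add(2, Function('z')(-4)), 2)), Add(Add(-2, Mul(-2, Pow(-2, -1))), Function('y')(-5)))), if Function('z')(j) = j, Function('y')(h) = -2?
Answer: 93492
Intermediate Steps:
Mul(Mul(-84, 53), Mul(Add(q, Pow(Add(2, Function('z')(-4)), 2)), Add(Add(-2, Mul(-2, Pow(-2, -1))), Function('y')(-5)))) = Mul(Mul(-84, 53), Mul(Add(3, Pow(Add(2, -4), 2)), Add(Add(-2, Mul(-2, Pow(-2, -1))), -2))) = Mul(-4452, Mul(Add(3, Pow(-2, 2)), Add(Add(-2, Mul(-2, Rational(-1, 2))), -2))) = Mul(-4452, Mul(Add(3, 4), Add(Add(-2, 1), -2))) = Mul(-4452, Mul(7, Add(-1, -2))) = Mul(-4452, Mul(7, -3)) = Mul(-4452, -21) = 93492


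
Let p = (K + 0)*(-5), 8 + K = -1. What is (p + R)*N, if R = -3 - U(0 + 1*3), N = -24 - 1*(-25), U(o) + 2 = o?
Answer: 41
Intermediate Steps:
K = -9 (K = -8 - 1 = -9)
U(o) = -2 + o
N = 1 (N = -24 + 25 = 1)
R = -4 (R = -3 - (-2 + (0 + 1*3)) = -3 - (-2 + (0 + 3)) = -3 - (-2 + 3) = -3 - 1*1 = -3 - 1 = -4)
p = 45 (p = (-9 + 0)*(-5) = -9*(-5) = 45)
(p + R)*N = (45 - 4)*1 = 41*1 = 41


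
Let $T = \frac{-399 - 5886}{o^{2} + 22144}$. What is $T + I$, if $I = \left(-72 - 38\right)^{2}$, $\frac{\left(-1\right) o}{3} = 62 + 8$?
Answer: $\frac{801546115}{66244} \approx 12100.0$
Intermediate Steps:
$o = -210$ ($o = - 3 \left(62 + 8\right) = \left(-3\right) 70 = -210$)
$I = 12100$ ($I = \left(-110\right)^{2} = 12100$)
$T = - \frac{6285}{66244}$ ($T = \frac{-399 - 5886}{\left(-210\right)^{2} + 22144} = - \frac{6285}{44100 + 22144} = - \frac{6285}{66244} \approx -0.094877$)
$T + I = - \frac{6285}{66244} + 12100 = \frac{801546115}{66244}$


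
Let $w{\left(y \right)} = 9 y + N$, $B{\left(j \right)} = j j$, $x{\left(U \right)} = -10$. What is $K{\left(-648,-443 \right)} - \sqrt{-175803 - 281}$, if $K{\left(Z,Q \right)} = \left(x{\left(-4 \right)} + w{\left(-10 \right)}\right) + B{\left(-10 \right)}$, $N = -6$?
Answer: $-6 - 2 i \sqrt{44021} \approx -6.0 - 419.62 i$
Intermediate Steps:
$B{\left(j \right)} = j^{2}$
$w{\left(y \right)} = -6 + 9 y$ ($w{\left(y \right)} = 9 y - 6 = -6 + 9 y$)
$K{\left(Z,Q \right)} = -6$ ($K{\left(Z,Q \right)} = \left(-10 + \left(-6 + 9 \left(-10\right)\right)\right) + \left(-10\right)^{2} = \left(-10 - 96\right) + 100 = -106 + 100 = -6$)
$K{\left(-648,-443 \right)} - \sqrt{-175803 - 281} = -6 - \sqrt{-175803 - 281} = -6 - \sqrt{-176084} = -6 - 2 i \sqrt{44021}$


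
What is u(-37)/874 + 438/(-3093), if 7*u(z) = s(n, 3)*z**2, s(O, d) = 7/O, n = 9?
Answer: 263003/8109846 ≈ 0.032430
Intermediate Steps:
u(z) = z**2/9 (u(z) = ((7/9)*z**2)/7 = ((7*(1/9))*z**2)/7 = (7*z**2/9)/7 = z**2/9)
u(-37)/874 + 438/(-3093) = ((1/9)*(-37)**2)/874 + 438/(-3093) = ((1/9)*1369)*(1/874) + 438*(-1/3093) = (1369/9)*(1/874) - 146/1031 = 1369/7866 - 146/1031 = 263003/8109846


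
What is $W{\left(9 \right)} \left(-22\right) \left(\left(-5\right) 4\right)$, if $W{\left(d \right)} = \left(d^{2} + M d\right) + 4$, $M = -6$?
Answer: $13640$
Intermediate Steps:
$W{\left(d \right)} = 4 + d^{2} - 6 d$ ($W{\left(d \right)} = \left(d^{2} - 6 d\right) + 4 = 4 + d^{2} - 6 d$)
$W{\left(9 \right)} \left(-22\right) \left(\left(-5\right) 4\right) = \left(4 + 9^{2} - 54\right) \left(-22\right) \left(\left(-5\right) 4\right) = \left(4 + 81 - 54\right) \left(-22\right) \left(-20\right) = 31 \left(-22\right) \left(-20\right) = \left(-682\right) \left(-20\right) = 13640$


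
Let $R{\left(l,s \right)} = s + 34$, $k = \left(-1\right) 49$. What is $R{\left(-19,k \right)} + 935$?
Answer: $920$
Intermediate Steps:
$k = -49$
$R{\left(l,s \right)} = 34 + s$
$R{\left(-19,k \right)} + 935 = \left(34 - 49\right) + 935 = -15 + 935 = 920$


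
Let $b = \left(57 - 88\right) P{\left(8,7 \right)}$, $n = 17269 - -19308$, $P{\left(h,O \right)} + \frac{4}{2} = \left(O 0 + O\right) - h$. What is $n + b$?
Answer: $36670$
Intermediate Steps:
$P{\left(h,O \right)} = -2 + O - h$ ($P{\left(h,O \right)} = -2 - \left(h - O - O 0\right) = -2 + \left(\left(0 + O\right) - h\right) = -2 + \left(O - h\right) = -2 + O - h$)
$n = 36577$ ($n = 17269 + 19308 = 36577$)
$b = 93$ ($b = \left(57 - 88\right) \left(-2 + 7 - 8\right) = - 31 \left(-2 + 7 - 8\right) = \left(-31\right) \left(-3\right) = 93$)
$n + b = 36577 + 93 = 36670$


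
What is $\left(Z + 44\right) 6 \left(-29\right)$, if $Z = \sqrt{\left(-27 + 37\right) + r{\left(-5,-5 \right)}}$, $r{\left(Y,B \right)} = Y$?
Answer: $-7656 - 174 \sqrt{5} \approx -8045.1$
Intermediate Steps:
$Z = \sqrt{5}$ ($Z = \sqrt{\left(-27 + 37\right) - 5} = \sqrt{10 - 5} = \sqrt{5} \approx 2.2361$)
$\left(Z + 44\right) 6 \left(-29\right) = \left(\sqrt{5} + 44\right) 6 \left(-29\right) = \left(44 + \sqrt{5}\right) \left(-174\right) = -7656 - 174 \sqrt{5}$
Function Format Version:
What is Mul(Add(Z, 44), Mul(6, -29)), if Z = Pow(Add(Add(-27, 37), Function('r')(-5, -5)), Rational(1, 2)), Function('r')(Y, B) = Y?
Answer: Add(-7656, Mul(-174, Pow(5, Rational(1, 2)))) ≈ -8045.1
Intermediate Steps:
Z = Pow(5, Rational(1, 2)) (Z = Pow(Add(Add(-27, 37), -5), Rational(1, 2)) = Pow(Add(10, -5), Rational(1, 2)) = Pow(5, Rational(1, 2)) ≈ 2.2361)
Mul(Add(Z, 44), Mul(6, -29)) = Mul(Add(Pow(5, Rational(1, 2)), 44), Mul(6, -29)) = Mul(Add(44, Pow(5, Rational(1, 2))), -174) = Add(-7656, Mul(-174, Pow(5, Rational(1, 2))))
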